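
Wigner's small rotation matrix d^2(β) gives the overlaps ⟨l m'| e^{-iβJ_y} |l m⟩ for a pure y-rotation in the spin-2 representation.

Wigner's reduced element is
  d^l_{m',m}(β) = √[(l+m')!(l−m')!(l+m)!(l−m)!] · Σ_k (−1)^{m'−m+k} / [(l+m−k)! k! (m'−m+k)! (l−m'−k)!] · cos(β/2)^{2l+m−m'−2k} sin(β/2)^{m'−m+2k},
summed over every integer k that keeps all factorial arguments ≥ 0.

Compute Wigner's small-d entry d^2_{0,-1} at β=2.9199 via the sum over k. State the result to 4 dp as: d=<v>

d=0.2627

d^2_{0,-1}(β=2.9199) via Wigner's sum:
With c≡cos(β/2)=0.110619 and s≡sin(β/2)=0.993863, N=[2·2·1·6]^{1/2}=4.898979
The bounds max(0,m−m')=0 and min(l+m,l−m')=1 give 2 terms
  k=0: (−1)^1·4.8990/(2)·0.1106^3·0.9939^1 = -0.003295
  k=1: (−1)^2·4.8990/(2)·0.1106^1·0.9939^3 = +0.266003
d^2_{0,-1}(2.9199) = -0.003295 +0.266003 = +0.262708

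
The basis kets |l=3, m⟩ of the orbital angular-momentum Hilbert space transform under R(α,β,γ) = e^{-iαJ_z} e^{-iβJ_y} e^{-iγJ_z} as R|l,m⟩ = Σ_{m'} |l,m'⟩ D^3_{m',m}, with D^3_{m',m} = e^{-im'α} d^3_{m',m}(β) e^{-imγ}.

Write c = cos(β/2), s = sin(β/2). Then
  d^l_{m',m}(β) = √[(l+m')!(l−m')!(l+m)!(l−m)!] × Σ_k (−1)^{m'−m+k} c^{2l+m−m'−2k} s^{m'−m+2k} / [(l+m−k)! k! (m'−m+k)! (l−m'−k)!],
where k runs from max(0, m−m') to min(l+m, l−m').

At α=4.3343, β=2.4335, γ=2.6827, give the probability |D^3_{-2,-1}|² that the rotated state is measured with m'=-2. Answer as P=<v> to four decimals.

P=0.0411

D^3_{-2,-1}(4.3343,2.4335,2.6827) = e^{-i·-2·4.3343}·d^3_{-2,-1}(2.4335)·e^{-i·-1·2.6827}. Compute d first:
Half-angle: c=0.346696, s=0.937978. N=√(1·120·2·24)=75.894664
k: max(0,(-1)−(-2))=1 … min(3+(-1),3−(-2))=2
  k=1: (−1)^0·75.8947/(24)·0.3467^5·0.9380^1 = +0.014857
  k=2: (−1)^1·75.8947/(12)·0.3467^3·0.9380^3 = -0.217497
d^3_{-2,-1}(2.4335) = +0.014857 -0.217497 = -0.202640
|D^3_{-2,-1}|² = |d^3_{-2,-1}(β)|² = (-0.202640)² = 0.041063 (the z-rotation phases have unit modulus)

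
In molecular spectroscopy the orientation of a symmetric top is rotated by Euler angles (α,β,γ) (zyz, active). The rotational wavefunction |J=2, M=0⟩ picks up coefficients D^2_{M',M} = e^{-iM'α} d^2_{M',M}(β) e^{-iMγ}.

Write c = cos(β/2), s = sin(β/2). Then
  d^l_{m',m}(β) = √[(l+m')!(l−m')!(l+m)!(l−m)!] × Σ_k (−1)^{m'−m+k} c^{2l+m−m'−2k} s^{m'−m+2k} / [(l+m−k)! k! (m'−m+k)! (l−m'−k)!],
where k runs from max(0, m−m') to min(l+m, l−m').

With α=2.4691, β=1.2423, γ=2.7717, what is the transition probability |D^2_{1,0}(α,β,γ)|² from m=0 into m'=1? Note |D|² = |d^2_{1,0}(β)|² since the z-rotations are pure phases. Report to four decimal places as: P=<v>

P=0.1399

First d^2_{1,0}(β=1.2423), then the phase factors e^{-i(1)α} and e^{-i(0)γ}:
With c≡cos(β/2)=0.813210 and s≡sin(β/2)=0.581971, N=[6·1·2·2]^{1/2}=4.898979
k∈{0,1} keeps every argument non-negative
  k=0: (−1)^1·4.8990/(2)·0.8132^3·0.5820^1 = -0.766628
  k=1: (−1)^2·4.8990/(2)·0.8132^1·0.5820^3 = +0.392628
d^2_{1,0}(1.2423) = -0.766628 +0.392628 = -0.373999
|D^2_{1,0}|² = |d^2_{1,0}(β)|² = (-0.373999)² = 0.139875 (the z-rotation phases have unit modulus)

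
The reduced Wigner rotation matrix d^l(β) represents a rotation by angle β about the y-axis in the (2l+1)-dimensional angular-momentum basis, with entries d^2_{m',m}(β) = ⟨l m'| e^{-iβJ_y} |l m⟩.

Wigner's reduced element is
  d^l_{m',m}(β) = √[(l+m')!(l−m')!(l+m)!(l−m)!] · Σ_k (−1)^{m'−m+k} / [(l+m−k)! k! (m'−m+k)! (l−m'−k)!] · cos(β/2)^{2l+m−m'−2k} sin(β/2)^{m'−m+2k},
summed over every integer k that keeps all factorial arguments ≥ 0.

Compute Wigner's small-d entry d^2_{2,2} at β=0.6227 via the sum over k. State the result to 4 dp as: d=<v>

d=0.8211

d^2_{2,2}(β=0.6227) via Wigner's sum:
Half-angle: c=0.951921, s=0.306344. N=√(24·1·24·1)=24.000000
The bounds max(0,m−m')=0 and min(l+m,l−m')=0 give 1 term
  k=0: (−1)^0·24.0000/(24)·0.9519^4·0.3063^0 = +0.821114
d^2_{2,2}(0.6227) = +0.821114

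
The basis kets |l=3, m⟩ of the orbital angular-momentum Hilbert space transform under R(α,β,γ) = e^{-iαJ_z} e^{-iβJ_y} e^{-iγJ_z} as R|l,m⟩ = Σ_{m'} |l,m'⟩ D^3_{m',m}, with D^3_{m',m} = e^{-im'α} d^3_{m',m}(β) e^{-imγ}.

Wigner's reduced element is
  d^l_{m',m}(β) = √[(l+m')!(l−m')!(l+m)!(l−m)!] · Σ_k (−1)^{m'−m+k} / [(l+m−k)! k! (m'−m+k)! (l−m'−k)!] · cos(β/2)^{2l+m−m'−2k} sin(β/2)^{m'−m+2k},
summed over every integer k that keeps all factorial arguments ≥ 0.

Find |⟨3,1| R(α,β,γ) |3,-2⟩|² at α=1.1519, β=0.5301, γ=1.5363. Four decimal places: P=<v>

First d^3_{1,-2}(β=0.5301), then the phase factors e^{-i(1)α} and e^{-i(-2)γ}:
c=cos(0.5301/2)=0.965079, s=sin(0.5301/2)=0.261958; N=√[24·2·1·120]=75.894664
The bounds max(0,m−m')=0 and min(l+m,l−m')=1 give 2 terms
  k=0: (−1)^3·75.8947/(12)·0.9651^3·0.2620^3 = -0.102191
  k=1: (−1)^4·75.8947/(24)·0.9651^1·0.2620^5 = +0.003765
d^3_{1,-2}(0.5301) = -0.102191 +0.003765 = -0.098426
|D^3_{1,-2}|² = |d^3_{1,-2}(β)|² = (-0.098426)² = 0.009688 (the z-rotation phases have unit modulus)

P=0.0097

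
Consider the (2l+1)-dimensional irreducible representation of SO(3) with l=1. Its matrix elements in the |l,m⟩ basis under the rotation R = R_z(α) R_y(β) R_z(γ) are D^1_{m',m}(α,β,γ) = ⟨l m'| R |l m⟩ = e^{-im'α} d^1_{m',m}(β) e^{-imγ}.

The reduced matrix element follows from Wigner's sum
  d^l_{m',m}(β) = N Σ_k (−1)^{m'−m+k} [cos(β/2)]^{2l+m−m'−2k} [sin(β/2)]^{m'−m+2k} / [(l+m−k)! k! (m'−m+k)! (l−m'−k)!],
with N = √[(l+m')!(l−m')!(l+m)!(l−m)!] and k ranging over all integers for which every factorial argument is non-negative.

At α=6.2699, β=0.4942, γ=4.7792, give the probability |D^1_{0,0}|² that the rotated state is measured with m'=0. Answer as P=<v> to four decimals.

P=0.7750

First d^1_{0,0}(β=0.4942), then the phase factors e^{-i(0)α} and e^{-i(0)γ}:
Half-angle: c=0.969626, s=0.244593. N=√(1·1·1·1)=1.000000
The bounds max(0,m−m')=0 and min(l+m,l−m')=1 give 2 terms
  k=0: (−1)^0·1.0000/(1)·0.9696^2·0.2446^0 = +0.940174
  k=1: (−1)^1·1.0000/(1)·0.9696^0·0.2446^2 = -0.059826
d^1_{0,0}(0.4942) = +0.940174 -0.059826 = +0.880348
|D^1_{0,0}|² = |d^1_{0,0}(β)|² = (+0.880348)² = 0.775013 (the z-rotation phases have unit modulus)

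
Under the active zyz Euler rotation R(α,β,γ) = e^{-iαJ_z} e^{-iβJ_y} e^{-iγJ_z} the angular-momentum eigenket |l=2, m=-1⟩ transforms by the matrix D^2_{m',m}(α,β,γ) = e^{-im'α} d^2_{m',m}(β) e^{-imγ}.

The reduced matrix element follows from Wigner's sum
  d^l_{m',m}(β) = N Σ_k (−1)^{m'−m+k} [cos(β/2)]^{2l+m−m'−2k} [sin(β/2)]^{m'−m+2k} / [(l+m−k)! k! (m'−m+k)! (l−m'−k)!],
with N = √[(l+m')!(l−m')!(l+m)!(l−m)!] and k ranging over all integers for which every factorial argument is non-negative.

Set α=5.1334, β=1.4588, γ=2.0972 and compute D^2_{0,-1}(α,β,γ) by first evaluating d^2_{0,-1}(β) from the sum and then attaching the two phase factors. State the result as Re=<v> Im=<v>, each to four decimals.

Re=0.0683 Im=-0.1176

Split into d^2_{0,-1}(β=1.4588) × two z-phases.
Half-angle: c=0.745574, s=0.666422. N=√(2·2·1·6)=4.898979
k∈{0,1} keeps every argument non-negative
  k=0: (−1)^1·4.8990/(2)·0.7456^3·0.6664^1 = -0.676547
  k=1: (−1)^2·4.8990/(2)·0.7456^1·0.6664^3 = +0.540525
d^2_{0,-1}(1.4588) = -0.676547 +0.540525 = -0.136023
Phases: e^{-i·(0)·5.1334}=+1.000000+0.000000i, e^{-i·(-1)·2.0972}=-0.502427+0.864620i ⇒ D=+0.068342-0.117608i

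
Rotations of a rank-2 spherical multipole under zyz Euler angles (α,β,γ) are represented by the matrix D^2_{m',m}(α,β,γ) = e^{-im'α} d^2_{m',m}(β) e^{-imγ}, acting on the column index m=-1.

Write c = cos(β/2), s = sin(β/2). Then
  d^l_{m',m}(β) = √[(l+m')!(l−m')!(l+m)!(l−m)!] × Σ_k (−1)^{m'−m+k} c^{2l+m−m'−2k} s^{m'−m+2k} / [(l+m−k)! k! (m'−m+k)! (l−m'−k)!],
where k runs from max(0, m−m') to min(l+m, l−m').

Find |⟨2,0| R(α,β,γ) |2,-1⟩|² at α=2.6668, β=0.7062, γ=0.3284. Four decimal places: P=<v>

D^2_{0,-1}(2.6668,0.7062,0.3284) = e^{-i·0·2.6668}·d^2_{0,-1}(0.7062)·e^{-i·-1·0.3284}. Compute d first:
c=cos(0.7062/2)=0.938305, s=sin(0.7062/2)=0.345808; N=√[2·2·1·6]=4.898979
The bounds max(0,m−m')=0 and min(l+m,l−m')=1 give 2 terms
  k=0: (−1)^1·4.8990/(2)·0.9383^3·0.3458^1 = -0.699751
  k=1: (−1)^2·4.8990/(2)·0.9383^1·0.3458^3 = +0.095044
d^2_{0,-1}(0.7062) = -0.699751 +0.095044 = -0.604706
|D^2_{0,-1}|² = |d^2_{0,-1}(β)|² = (-0.604706)² = 0.365670 (the z-rotation phases have unit modulus)

P=0.3657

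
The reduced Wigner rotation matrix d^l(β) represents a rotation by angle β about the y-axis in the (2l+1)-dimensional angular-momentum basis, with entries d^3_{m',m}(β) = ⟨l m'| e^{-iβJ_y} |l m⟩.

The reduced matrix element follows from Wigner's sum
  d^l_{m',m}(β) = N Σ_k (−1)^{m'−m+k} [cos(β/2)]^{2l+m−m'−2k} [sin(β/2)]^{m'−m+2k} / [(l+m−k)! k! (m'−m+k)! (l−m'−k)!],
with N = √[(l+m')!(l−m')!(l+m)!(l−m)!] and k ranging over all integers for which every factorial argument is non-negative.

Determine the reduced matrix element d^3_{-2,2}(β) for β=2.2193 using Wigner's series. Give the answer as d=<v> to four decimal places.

d^3_{-2,2}(β=2.2193) via Wigner's sum:
With c≡cos(β/2)=0.444975 and s≡sin(β/2)=0.895543, N=[1·120·120·1]^{1/2}=120.000000
The bounds max(0,m−m')=4 and min(l+m,l−m')=5 give 2 terms
  k=4: (−1)^0·120.0000/(24)·0.4450^2·0.8955^4 = +0.636776
  k=5: (−1)^1·120.0000/(120)·0.4450^0·0.8955^6 = -0.515844
d^3_{-2,2}(2.2193) = +0.636776 -0.515844 = +0.120932

d=0.1209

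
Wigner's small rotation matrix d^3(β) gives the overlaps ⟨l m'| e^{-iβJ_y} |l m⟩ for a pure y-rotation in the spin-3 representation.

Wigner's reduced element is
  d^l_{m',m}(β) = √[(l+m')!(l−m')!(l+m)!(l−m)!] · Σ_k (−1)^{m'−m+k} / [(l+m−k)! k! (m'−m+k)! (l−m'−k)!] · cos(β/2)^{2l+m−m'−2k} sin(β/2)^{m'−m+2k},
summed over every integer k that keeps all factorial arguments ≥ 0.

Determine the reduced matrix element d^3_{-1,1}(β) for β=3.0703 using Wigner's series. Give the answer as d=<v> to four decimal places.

d=0.9861

d^3_{-1,1}(β=3.0703) via Wigner's sum:
With c≡cos(β/2)=0.035639 and s≡sin(β/2)=0.999365, N=[2·24·24·2]^{1/2}=48.000000
k∈{2,3,4} keeps every argument non-negative
  k=2: (−1)^0·48.0000/(8)·0.0356^4·0.9994^2 = +0.000010
  k=3: (−1)^1·48.0000/(6)·0.0356^2·0.9994^4 = -0.010135
  k=4: (−1)^2·48.0000/(48)·0.0356^0·0.9994^6 = +0.996194
d^3_{-1,1}(3.0703) = +0.000010 -0.010135 +0.996194 = +0.986069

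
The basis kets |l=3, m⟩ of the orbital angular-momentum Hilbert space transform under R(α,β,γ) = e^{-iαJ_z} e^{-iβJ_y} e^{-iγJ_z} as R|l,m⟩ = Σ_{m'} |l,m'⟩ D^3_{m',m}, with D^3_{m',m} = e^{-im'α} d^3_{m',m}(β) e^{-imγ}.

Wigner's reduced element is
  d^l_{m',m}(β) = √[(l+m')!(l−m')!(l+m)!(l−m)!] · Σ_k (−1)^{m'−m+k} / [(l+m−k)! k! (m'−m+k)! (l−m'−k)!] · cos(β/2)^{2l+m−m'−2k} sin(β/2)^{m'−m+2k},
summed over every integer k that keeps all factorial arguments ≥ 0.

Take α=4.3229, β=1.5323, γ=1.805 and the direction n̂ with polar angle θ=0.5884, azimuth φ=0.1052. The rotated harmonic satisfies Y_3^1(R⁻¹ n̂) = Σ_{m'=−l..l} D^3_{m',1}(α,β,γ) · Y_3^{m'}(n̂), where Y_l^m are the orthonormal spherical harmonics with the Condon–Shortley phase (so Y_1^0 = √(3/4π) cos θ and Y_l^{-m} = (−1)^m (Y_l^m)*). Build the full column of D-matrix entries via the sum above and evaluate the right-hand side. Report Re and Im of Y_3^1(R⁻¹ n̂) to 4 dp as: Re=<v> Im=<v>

Need the full column D^3_{m',1} for m'=−3..3 at α=4.3229, β=1.5323, γ=1.805.
cos(β/2)=0.720585, sin(β/2)=0.693366
d^3_{-3,1}: single k=4 term ⇒ +0.464801;  D = +0.077777-0.458247i
d^3_{-2,1}: k∈[3..4] ⇒ +0.788814 -0.365173 = +0.423641;  D = +0.359467+0.224175i
d^3_{-1,1}: k∈[2..4] ⇒ +0.777711 -0.960089 +0.111116 = -0.071262;  D = +0.057845-0.041619i
d^3_{0,1}: k∈[1..3] ⇒ +0.466639 -1.296153 +0.400027 = -0.429487;  D = +0.099670+0.417762i
d^3_{1,1}: k∈[0..2] ⇒ +0.139995 -1.036949 +0.720067 = -0.176887;  D = -0.174758-0.027358i
d^3_{2,1}: k∈[0..1] ⇒ -0.425981 +0.788814 = +0.362833;  D = -0.188029+0.310311i
d^3_{3,1}: single k=0 term ⇒ +0.502011;  D = -0.298401-0.403698i
Y_3^{m'}(θ=0.5884,φ=0.1052) and Σ D·Y over m':
  (+0.0778-0.4582i)·(+0.0678-0.0221i)  (+0.3595+0.2242i)·(+0.2561-0.0547i)  (+0.0578-0.0416i)·(+0.4388-0.0463i)  (+0.0997+0.4178i)·(+0.1427+0.0000i)  (-0.1748-0.0274i)·(-0.4388-0.0463i)  (-0.1880+0.3103i)·(+0.2561+0.0547i)  (-0.2984-0.4037i)·(-0.0678-0.0221i)
Y_3^1(R⁻¹ n̂) = +0.158708+0.166902i

Re=0.1587 Im=0.1669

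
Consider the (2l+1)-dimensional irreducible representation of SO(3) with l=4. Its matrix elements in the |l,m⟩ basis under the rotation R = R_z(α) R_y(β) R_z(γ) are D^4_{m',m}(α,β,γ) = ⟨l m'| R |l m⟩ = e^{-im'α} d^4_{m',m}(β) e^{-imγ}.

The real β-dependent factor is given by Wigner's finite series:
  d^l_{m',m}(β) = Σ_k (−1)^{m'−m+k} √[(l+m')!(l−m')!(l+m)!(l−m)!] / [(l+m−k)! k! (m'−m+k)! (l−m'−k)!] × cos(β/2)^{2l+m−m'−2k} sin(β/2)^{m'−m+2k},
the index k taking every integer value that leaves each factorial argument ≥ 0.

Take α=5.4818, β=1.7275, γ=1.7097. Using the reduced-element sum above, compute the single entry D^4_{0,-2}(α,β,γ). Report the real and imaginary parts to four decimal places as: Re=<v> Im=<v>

First d^4_{0,-2}(β=1.7275), then the phase factors e^{-i(0)α} and e^{-i(-2)γ}:
c=cos(1.7275/2)=0.649591, s=sin(1.7275/2)=0.760284; N=√[24·24·2·720]=910.735966
k∈{0,1,2} keeps every argument non-negative
  k=0: (−1)^2·910.7360/(96)·0.6496^6·0.7603^2 = +0.412015
  k=1: (−1)^3·910.7360/(36)·0.6496^4·0.7603^4 = -1.505057
  k=2: (−1)^4·910.7360/(96)·0.6496^2·0.7603^6 = +0.773136
d^4_{0,-2}(1.7275) = +0.412015 -1.505057 +0.773136 = -0.319907
Phases: e^{-i·(0)·5.4818}=+1.000000+0.000000i, e^{-i·(-2)·1.7097}=-0.961659-0.274248i ⇒ D=+0.307641+0.087734i

Re=0.3076 Im=0.0877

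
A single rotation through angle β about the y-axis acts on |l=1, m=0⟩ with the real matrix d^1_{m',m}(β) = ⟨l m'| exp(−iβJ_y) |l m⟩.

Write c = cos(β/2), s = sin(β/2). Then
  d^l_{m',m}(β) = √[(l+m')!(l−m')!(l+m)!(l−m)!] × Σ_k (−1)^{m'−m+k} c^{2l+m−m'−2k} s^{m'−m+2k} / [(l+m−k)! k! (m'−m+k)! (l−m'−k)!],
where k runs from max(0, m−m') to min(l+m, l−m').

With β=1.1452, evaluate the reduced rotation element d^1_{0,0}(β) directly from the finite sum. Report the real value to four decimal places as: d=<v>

d=0.4129

d^1_{0,0}(β=1.1452) via Wigner's sum:
c=cos(1.1452/2)=0.840495, s=sin(1.1452/2)=0.541819; N=√[1·1·1·1]=1.000000
k∈{0,1} keeps every argument non-negative
  k=0: (−1)^0·1.0000/(1)·0.8405^2·0.5418^0 = +0.706432
  k=1: (−1)^1·1.0000/(1)·0.8405^0·0.5418^2 = -0.293568
d^1_{0,0}(1.1452) = +0.706432 -0.293568 = +0.412864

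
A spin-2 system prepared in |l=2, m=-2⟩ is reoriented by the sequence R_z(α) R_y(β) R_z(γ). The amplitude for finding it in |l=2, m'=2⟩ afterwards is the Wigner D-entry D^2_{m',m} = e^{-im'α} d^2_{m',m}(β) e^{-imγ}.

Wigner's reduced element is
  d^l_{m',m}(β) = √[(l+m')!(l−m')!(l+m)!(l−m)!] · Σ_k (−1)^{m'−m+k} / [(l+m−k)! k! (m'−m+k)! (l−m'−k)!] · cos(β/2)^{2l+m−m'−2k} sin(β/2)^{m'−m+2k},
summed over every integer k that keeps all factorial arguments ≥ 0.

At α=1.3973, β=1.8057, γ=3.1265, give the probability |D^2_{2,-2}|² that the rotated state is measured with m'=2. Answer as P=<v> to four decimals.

P=0.1443

Split into d^2_{2,-2}(β=1.8057) × two z-phases.
c=cos(1.8057/2)=0.619375, s=sin(1.8057/2)=0.785095; N=√[24·1·1·24]=24.000000
k∈{0} keeps every argument non-negative
  k=0: (−1)^4·24.0000/(24)·0.6194^0·0.7851^4 = +0.379918
d^2_{2,-2}(1.8057) = +0.379918
|D^2_{2,-2}|² = |d^2_{2,-2}(β)|² = (+0.379918)² = 0.144337 (the z-rotation phases have unit modulus)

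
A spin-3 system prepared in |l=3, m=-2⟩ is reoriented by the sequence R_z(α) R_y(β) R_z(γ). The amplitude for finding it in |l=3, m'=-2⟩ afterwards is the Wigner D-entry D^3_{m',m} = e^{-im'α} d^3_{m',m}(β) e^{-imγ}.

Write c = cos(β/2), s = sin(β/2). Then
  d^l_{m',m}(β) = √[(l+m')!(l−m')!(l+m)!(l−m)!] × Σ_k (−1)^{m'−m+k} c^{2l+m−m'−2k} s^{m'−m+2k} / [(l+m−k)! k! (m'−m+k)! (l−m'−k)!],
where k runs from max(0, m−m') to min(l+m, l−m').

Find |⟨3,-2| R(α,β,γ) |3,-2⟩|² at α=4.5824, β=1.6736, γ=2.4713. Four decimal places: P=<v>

P=0.2159

D^3_{-2,-2}(4.5824,1.6736,2.4713) = e^{-i·-2·4.5824}·d^3_{-2,-2}(1.6736)·e^{-i·-2·2.4713}. Compute d first:
Half-angle: c=0.669842, s=0.742503. N=√(1·120·1·120)=120.000000
k∈{0,1} keeps every argument non-negative
  k=0: (−1)^0·120.0000/(120)·0.6698^6·0.7425^0 = +0.090331
  k=1: (−1)^1·120.0000/(24)·0.6698^4·0.7425^2 = -0.554954
d^3_{-2,-2}(1.6736) = +0.090331 -0.554954 = -0.464623
|D^3_{-2,-2}|² = |d^3_{-2,-2}(β)|² = (-0.464623)² = 0.215875 (the z-rotation phases have unit modulus)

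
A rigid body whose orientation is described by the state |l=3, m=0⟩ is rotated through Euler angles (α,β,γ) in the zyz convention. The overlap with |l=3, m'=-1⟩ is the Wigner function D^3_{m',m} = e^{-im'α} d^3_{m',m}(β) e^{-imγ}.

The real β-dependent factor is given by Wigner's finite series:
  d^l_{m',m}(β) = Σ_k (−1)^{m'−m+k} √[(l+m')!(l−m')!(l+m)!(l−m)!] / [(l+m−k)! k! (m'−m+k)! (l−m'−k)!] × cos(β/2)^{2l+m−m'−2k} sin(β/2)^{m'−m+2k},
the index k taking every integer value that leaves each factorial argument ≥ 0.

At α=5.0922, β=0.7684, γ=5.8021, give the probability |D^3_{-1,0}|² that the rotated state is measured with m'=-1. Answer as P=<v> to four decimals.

P=0.2275

First d^3_{-1,0}(β=0.7684), then the phase factors e^{-i(-1)α} and e^{-i(0)γ}:
Half-angle: c=0.927099, s=0.374818. N=√(2·24·6·6)=41.569219
Admissible k: 1..3 (factorial args all ≥0)
  k=1: (−1)^0·41.5692/(12)·0.9271^5·0.3748^1 = +0.889283
  k=2: (−1)^1·41.5692/(4)·0.9271^3·0.3748^3 = -0.436063
  k=3: (−1)^2·41.5692/(12)·0.9271^1·0.3748^5 = +0.023758
d^3_{-1,0}(0.7684) = +0.889283 -0.436063 +0.023758 = +0.476978
|D^3_{-1,0}|² = |d^3_{-1,0}(β)|² = (+0.476978)² = 0.227508 (the z-rotation phases have unit modulus)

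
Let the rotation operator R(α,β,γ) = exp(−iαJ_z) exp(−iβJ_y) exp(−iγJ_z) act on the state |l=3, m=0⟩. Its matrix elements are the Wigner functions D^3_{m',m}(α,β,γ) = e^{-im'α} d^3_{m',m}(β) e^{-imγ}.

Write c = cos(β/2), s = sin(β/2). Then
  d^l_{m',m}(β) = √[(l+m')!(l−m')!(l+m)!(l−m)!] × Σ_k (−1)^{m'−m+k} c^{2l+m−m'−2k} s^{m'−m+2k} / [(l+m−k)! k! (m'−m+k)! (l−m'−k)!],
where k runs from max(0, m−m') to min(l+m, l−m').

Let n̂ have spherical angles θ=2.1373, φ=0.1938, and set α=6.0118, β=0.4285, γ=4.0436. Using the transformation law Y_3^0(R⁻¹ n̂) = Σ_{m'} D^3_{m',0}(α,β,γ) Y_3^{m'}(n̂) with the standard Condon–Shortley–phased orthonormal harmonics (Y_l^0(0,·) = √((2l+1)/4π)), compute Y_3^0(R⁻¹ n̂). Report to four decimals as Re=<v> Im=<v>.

Re=0.1857 Im=0.0000

Need the full column D^3_{m',0} for m'=−3..3 at α=6.0118, β=0.4285, γ=4.0436.
cos(β/2)=0.977136, sin(β/2)=0.212615
d^3_{-3,0}: single k=3 term ⇒ +0.040101;  D = +0.027529-0.029160i
d^3_{-2,0}: k∈[2..3] ⇒ +0.225719 -0.010687 = +0.215032;  D = +0.184128-0.111066i
d^3_{-1,0}: k∈[1..3] ⇒ +0.656084 -0.093187 +0.001471 = +0.564367;  D = +0.543711-0.151288i
d^3_{0,0}: k∈[0..3] ⇒ +0.870423 -0.370893 +0.017560 -0.000092 = +0.516997;  D = +0.516997+0.000000i
d^3_{1,0}: k∈[0..2] ⇒ -0.656084 +0.093187 -0.001471 = -0.564367;  D = -0.543711-0.151288i
d^3_{2,0}: k∈[0..1] ⇒ +0.225719 -0.010687 = +0.215032;  D = +0.184128+0.111066i
d^3_{3,0}: single k=0 term ⇒ -0.040101;  D = -0.027529-0.029160i
Y_3^{m'}(θ=2.1373,φ=0.1938) and Σ D·Y over m':
  (+0.0275-0.0292i)·(+0.2095-0.1377i)  (+0.1841-0.1111i)·(-0.3615+0.1476i)  (+0.5437-0.1513i)·(+0.1178-0.0231i)  (+0.5170+0.0000i)·(+0.3124+0.0000i)  (-0.5437-0.1513i)·(-0.1178-0.0231i)  (+0.1841+0.1111i)·(-0.3615-0.1476i)  (-0.0275-0.0292i)·(-0.2095-0.1377i)
Y_3^0(R⁻¹ n̂) = +0.185748+0.000000i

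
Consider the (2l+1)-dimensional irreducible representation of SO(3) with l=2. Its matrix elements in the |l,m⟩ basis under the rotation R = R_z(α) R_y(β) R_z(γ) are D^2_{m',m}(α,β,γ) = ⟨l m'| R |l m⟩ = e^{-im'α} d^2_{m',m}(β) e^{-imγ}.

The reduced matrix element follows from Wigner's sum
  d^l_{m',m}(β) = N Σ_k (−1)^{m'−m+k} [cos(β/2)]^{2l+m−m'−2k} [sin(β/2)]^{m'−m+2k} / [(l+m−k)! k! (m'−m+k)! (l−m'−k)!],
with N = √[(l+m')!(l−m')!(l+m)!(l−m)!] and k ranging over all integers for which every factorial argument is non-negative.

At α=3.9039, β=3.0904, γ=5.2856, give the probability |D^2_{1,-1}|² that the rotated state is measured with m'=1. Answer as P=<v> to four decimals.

P=0.9935

First d^2_{1,-1}(β=3.0904), then the phase factors e^{-i(1)α} and e^{-i(-1)γ}:
Half-angle: c=0.025594, s=0.999672. N=√(6·1·1·6)=6.000000
Admissible k: 0..1 (factorial args all ≥0)
  k=0: (−1)^2·6.0000/(2)·0.0256^2·0.9997^2 = +0.001964
  k=1: (−1)^3·6.0000/(6)·0.0256^0·0.9997^4 = -0.998690
d^2_{1,-1}(3.0904) = +0.001964 -0.998690 = -0.996727
|D^2_{1,-1}|² = |d^2_{1,-1}(β)|² = (-0.996727)² = 0.993464 (the z-rotation phases have unit modulus)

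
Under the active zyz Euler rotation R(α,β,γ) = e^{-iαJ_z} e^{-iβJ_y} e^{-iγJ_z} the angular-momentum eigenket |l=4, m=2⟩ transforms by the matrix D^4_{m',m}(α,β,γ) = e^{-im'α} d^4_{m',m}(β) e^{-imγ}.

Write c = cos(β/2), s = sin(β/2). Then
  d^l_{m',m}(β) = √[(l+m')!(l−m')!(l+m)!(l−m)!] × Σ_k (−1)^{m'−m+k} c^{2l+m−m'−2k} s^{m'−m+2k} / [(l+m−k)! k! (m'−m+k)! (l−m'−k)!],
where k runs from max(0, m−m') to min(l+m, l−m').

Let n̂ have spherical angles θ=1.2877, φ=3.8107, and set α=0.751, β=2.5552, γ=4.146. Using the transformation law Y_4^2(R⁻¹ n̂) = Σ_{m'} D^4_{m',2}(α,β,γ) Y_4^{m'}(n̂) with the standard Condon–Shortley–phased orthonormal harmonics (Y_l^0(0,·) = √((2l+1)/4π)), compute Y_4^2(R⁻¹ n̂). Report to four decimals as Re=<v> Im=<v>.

Need the full column D^4_{m',2} for m'=−4..4 at α=0.751, β=2.5552, γ=4.146.
cos(β/2)=0.289014, sin(β/2)=0.957325
d^4_{-4,2}: single k=6 term ⇒ +0.340230;  D = +0.185203+0.285405i
d^4_{-3,2}: k∈[5..6] ⇒ +0.217890 -0.796889 = -0.579000;  D = -0.561823-0.139982i
d^4_{-2,2}: k∈[4..6] ⇒ +0.087903 -0.771568 +0.705464 = +0.021799;  D = +0.019059-0.010581i
d^4_{-1,2}: k∈[3..5] ⇒ +0.025020 -0.411773 +0.903588 = +0.516834;  D = +0.159132-0.491726i
d^4_{0,2}: k∈[2..4] ⇒ +0.005067 -0.148252 +0.609978 = +0.466793;  D = -0.197988-0.422725i
d^4_{1,2}: k∈[1..3] ⇒ +0.000684 -0.037530 +0.274516 = +0.237670;  D = -0.220558-0.088549i
d^4_{2,2}: k∈[0..2] ⇒ +0.000049 -0.006409 +0.087903 = +0.081542;  D = -0.076047+0.029428i
d^4_{3,2}: k∈[0..1] ⇒ -0.000603 +0.019859 = +0.019256;  D = -0.008385+0.017334i
d^4_{4,2}: single k=0 term ⇒ +0.002826;  D = +0.000836+0.002700i
Y_4^{m'}(θ=1.2877,φ=3.8107) and Σ D·Y over m':
  (+0.1852+0.2854i)·(-0.3362-0.1687i)  (-0.5618-0.1400i)·(+0.1309+0.2805i)  (+0.0191-0.0106i)·(-0.0323+0.1362i)  (+0.1591-0.4917i)·(+0.2442-0.1931i)  (-0.1980-0.4227i)·(+0.0923+0.0000i)  (-0.2206-0.0885i)·(-0.2442-0.1931i)  (-0.0760+0.0294i)·(-0.0323-0.1362i)  (-0.0084+0.0173i)·(-0.1309+0.2805i)  (+0.0008+0.0027i)·(-0.3362+0.1687i)
Y_4^2(R⁻¹ n̂) = -0.083189-0.421762i

Re=-0.0832 Im=-0.4218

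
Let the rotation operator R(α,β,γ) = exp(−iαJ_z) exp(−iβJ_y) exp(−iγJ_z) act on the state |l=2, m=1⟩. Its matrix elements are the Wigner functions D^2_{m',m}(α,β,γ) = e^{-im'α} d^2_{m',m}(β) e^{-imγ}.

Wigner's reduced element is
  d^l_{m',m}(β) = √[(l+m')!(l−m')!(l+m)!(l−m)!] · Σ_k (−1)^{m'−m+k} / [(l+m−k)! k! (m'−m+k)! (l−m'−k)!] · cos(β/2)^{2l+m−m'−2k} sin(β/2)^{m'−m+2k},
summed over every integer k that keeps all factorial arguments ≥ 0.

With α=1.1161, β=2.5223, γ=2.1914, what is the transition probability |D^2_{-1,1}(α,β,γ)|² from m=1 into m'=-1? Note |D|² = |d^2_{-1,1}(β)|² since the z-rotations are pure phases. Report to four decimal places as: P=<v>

P=0.3251

First d^2_{-1,1}(β=2.5223), then the phase factors e^{-i(-1)α} and e^{-i(1)γ}:
c=cos(2.5223/2)=0.304722, s=sin(2.5223/2)=0.952441; N=√[1·6·6·1]=6.000000
Admissible k: 2..3 (factorial args all ≥0)
  k=2: (−1)^0·6.0000/(2)·0.3047^2·0.9524^2 = +0.252700
  k=3: (−1)^1·6.0000/(6)·0.3047^0·0.9524^4 = -0.822911
d^2_{-1,1}(2.5223) = +0.252700 -0.822911 = -0.570212
|D^2_{-1,1}|² = |d^2_{-1,1}(β)|² = (-0.570212)² = 0.325141 (the z-rotation phases have unit modulus)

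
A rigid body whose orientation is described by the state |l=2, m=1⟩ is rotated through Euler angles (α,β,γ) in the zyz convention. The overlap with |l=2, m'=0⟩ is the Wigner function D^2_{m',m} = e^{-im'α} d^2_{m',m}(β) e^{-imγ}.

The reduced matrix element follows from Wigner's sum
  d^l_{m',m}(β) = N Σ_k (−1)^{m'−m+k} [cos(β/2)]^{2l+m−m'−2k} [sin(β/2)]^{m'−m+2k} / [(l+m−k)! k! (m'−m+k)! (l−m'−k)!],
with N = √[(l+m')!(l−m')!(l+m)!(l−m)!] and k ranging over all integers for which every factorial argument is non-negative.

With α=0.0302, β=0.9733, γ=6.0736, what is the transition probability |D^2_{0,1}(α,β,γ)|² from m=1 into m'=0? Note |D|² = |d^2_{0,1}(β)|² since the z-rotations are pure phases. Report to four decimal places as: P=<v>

First d^2_{0,1}(β=0.9733), then the phase factors e^{-i(0)α} and e^{-i(1)γ}:
c=cos(0.9733/2)=0.883905, s=sin(0.9733/2)=0.467667; N=√[2·2·6·1]=4.898979
k∈{1,2} keeps every argument non-negative
  k=1: (−1)^0·4.8990/(2)·0.8839^3·0.4677^1 = +0.791095
  k=2: (−1)^1·4.8990/(2)·0.8839^1·0.4677^3 = -0.221459
d^2_{0,1}(0.9733) = +0.791095 -0.221459 = +0.569637
|D^2_{0,1}|² = |d^2_{0,1}(β)|² = (+0.569637)² = 0.324486 (the z-rotation phases have unit modulus)

P=0.3245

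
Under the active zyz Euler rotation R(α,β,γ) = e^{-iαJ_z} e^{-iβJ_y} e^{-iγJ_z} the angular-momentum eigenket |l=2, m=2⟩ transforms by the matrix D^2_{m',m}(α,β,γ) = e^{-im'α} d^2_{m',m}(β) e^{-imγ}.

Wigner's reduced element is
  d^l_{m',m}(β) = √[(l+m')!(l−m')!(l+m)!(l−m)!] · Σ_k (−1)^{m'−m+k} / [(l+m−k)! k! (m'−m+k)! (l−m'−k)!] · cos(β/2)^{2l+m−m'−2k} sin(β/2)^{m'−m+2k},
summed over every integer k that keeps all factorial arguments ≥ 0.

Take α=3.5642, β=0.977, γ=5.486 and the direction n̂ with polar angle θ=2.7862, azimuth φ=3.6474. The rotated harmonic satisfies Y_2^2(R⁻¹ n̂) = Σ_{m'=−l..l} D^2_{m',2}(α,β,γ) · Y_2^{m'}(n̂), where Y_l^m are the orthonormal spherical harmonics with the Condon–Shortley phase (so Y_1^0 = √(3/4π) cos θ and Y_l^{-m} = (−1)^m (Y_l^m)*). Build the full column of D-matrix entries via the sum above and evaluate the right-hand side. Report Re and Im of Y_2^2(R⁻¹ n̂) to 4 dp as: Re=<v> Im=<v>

Re=-0.0303 Im=0.3633

Need the full column D^2_{m',2} for m'=−2..2 at α=3.5642, β=0.977, γ=5.486.
cos(β/2)=0.883038, sin(β/2)=0.469302
d^2_{-2,2}: single k=4 term ⇒ +0.048508;  D = -0.037038+0.031324i
d^2_{-1,2}: single k=3 term ⇒ +0.182543;  D = +0.078772-0.164673i
d^2_{0,2}: single k=2 term ⇒ +0.420667;  D = -0.009916+0.420550i
d^2_{1,2}: single k=1 term ⇒ +0.646279;  D = -0.251097-0.595506i
d^2_{2,2}: single k=0 term ⇒ +0.608019;  D = +0.445230+0.414074i
Y_2^{m'}(θ=2.7862,φ=3.6474) and Σ D·Y over m':
  (-0.0370+0.0313i)·(+0.0248-0.0396i)  (+0.0788-0.1647i)·(+0.2205-0.1221i)  (-0.0099+0.4206i)·(+0.5162+0.0000i)  (-0.2511-0.5955i)·(-0.2205-0.1221i)  (+0.4452+0.4141i)·(+0.0248+0.0396i)
Y_2^2(R⁻¹ n̂) = -0.030265+0.363292i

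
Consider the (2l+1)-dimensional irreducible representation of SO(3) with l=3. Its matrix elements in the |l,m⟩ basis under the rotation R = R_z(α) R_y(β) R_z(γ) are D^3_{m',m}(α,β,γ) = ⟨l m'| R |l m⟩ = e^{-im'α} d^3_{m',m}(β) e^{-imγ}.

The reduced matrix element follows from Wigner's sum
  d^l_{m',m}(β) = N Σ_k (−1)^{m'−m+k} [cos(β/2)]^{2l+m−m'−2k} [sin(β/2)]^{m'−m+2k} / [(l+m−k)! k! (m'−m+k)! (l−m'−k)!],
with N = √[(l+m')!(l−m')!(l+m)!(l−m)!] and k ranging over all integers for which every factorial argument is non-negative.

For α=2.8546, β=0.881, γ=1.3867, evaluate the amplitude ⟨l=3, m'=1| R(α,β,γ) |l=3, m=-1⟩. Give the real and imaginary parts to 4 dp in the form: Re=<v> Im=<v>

Re=0.0534 Im=-0.5172

D^3_{1,-1}(2.8546,0.881,1.3867) = e^{-i·1·2.8546}·d^3_{1,-1}(0.881)·e^{-i·-1·1.3867}. Compute d first:
Half-angle: c=0.904539, s=0.426392. N=√(24·2·2·24)=48.000000
k∈{0,1,2} keeps every argument non-negative
  k=0: (−1)^2·48.0000/(8)·0.9045^4·0.4264^2 = +0.730260
  k=1: (−1)^3·48.0000/(6)·0.9045^2·0.4264^4 = -0.216361
  k=2: (−1)^4·48.0000/(48)·0.9045^0·0.4264^6 = +0.006010
d^3_{1,-1}(0.881) = +0.730260 -0.216361 +0.006010 = +0.519908
Attach z-rotation phases: D = e^{-i(1)(2.8546)}·(+0.519908)·e^{-i(-1)(1.3867)} = +0.053402-0.517158i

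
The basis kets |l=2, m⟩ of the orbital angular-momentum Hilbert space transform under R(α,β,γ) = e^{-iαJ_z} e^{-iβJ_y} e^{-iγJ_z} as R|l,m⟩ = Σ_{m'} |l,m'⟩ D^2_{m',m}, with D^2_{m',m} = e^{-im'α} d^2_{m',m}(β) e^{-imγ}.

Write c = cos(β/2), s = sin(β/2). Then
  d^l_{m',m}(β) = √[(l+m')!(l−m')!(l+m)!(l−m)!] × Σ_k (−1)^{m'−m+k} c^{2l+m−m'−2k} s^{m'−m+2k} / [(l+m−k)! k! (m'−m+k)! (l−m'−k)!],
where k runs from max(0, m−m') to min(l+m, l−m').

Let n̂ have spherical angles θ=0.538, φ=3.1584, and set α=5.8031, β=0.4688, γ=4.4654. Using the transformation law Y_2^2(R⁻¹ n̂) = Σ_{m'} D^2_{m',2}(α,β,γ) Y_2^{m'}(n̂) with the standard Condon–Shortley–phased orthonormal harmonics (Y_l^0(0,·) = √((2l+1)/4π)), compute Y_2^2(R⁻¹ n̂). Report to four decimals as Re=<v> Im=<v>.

Re=-0.1212 Im=-0.2346

Need the full column D^2_{m',2} for m'=−2..2 at α=5.8031, β=0.4688, γ=4.4654.
cos(β/2)=0.972654, sin(β/2)=0.232259
d^2_{-2,2}: single k=4 term ⇒ +0.002910;  D = -0.002599+0.001308i
d^2_{-1,2}: single k=3 term ⇒ +0.024373;  D = -0.024371-0.000339i
d^2_{0,2}: single k=2 term ⇒ +0.125008;  D = -0.110064-0.059270i
d^2_{1,2}: single k=1 term ⇒ +0.427443;  D = -0.240199-0.353571i
d^2_{2,2}: single k=0 term ⇒ +0.895021;  D = -0.104166-0.888939i
Y_2^{m'}(θ=0.538,φ=3.1584) and Σ D·Y over m':
  (-0.0026+0.0013i)·(+0.1014-0.0034i)  (-0.0244-0.0003i)·(-0.3399+0.0057i)  (-0.1101-0.0593i)·(+0.3823+0.0000i)  (-0.2402-0.3536i)·(+0.3399+0.0057i)  (-0.1042-0.8889i)·(+0.1014+0.0034i)
Y_2^2(R⁻¹ n̂) = -0.121208-0.234560i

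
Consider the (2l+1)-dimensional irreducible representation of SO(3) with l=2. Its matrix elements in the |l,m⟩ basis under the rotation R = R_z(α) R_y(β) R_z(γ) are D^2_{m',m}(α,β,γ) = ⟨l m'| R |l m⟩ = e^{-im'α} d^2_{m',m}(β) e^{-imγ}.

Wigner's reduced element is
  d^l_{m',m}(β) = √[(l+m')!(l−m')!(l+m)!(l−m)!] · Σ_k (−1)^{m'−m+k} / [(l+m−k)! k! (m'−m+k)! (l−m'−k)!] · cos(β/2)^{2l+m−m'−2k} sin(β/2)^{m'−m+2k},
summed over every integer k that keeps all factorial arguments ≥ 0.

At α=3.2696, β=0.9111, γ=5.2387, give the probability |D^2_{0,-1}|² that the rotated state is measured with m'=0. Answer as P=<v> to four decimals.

P=0.3518

D^2_{0,-1}(3.2696,0.9111,5.2387) = e^{-i·0·3.2696}·d^2_{0,-1}(0.9111)·e^{-i·-1·5.2387}. Compute d first:
c=cos(0.9111/2)=0.898019, s=sin(0.9111/2)=0.439956; N=√[2·2·1·6]=4.898979
Admissible k: 0..1 (factorial args all ≥0)
  k=0: (−1)^1·4.8990/(2)·0.8980^3·0.4400^1 = -0.780444
  k=1: (−1)^2·4.8990/(2)·0.8980^1·0.4400^3 = +0.187322
d^2_{0,-1}(0.9111) = -0.780444 +0.187322 = -0.593122
|D^2_{0,-1}|² = |d^2_{0,-1}(β)|² = (-0.593122)² = 0.351794 (the z-rotation phases have unit modulus)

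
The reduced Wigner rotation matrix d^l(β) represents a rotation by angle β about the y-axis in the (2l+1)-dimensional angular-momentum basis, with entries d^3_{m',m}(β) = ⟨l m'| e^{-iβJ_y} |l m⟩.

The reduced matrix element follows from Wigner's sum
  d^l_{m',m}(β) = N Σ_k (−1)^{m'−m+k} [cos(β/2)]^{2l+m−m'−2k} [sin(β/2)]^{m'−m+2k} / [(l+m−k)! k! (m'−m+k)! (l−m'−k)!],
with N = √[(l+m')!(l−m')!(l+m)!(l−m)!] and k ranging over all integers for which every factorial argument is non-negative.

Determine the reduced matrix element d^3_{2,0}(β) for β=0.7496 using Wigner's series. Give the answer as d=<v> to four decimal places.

d=0.4653

d^3_{2,0}(β=0.7496) via Wigner's sum:
c=cos(0.7496/2)=0.930581, s=sin(0.7496/2)=0.366086; N=√[120·1·6·6]=65.726707
Admissible k: 0..1 (factorial args all ≥0)
  k=0: (−1)^2·65.7267/(12)·0.9306^4·0.3661^2 = +0.550484
  k=1: (−1)^3·65.7267/(12)·0.9306^2·0.3661^4 = -0.085193
d^3_{2,0}(0.7496) = +0.550484 -0.085193 = +0.465291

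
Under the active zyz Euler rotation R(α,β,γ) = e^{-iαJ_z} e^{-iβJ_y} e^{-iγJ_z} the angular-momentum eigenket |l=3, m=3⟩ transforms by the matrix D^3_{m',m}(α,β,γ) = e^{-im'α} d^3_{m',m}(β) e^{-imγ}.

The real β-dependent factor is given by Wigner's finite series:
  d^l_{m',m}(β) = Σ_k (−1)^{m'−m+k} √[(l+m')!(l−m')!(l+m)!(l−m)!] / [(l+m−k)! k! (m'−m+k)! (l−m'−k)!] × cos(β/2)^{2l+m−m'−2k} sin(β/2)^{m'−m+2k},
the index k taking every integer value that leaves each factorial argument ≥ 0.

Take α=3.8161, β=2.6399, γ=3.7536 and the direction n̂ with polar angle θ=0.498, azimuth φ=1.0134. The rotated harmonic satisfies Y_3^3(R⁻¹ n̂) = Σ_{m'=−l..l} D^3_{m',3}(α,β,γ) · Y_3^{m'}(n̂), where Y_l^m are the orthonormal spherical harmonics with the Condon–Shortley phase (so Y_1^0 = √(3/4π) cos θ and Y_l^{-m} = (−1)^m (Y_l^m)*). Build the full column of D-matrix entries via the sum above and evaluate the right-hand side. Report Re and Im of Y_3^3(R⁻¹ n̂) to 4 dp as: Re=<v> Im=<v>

Need the full column D^3_{m',3} for m'=−3..3 at α=3.8161, β=2.6399, γ=3.7536.
cos(β/2)=0.248224, sin(β/2)=0.968703
d^3_{-3,3}: single k=6 term ⇒ +0.826310;  D = +0.811828+0.154027i
d^3_{-2,3}: single k=5 term ⇒ +0.518647;  D = -0.458348+0.242718i
d^3_{-1,3}: single k=4 term ⇒ +0.210133;  D = +0.083623-0.192778i
d^3_{0,3}: single k=3 term ⇒ +0.062175;  D = +0.016298+0.060001i
d^3_{1,3}: single k=2 term ⇒ +0.013798;  D = -0.011140-0.008141i
d^3_{2,3}: single k=1 term ⇒ +0.002236;  D = +0.002234-0.000097i
d^3_{3,3}: single k=0 term ⇒ +0.000234;  D = -0.000176+0.000154i
Y_3^{m'}(θ=0.498,φ=1.0134) and Σ D·Y over m':
  (+0.8118+0.1540i)·(-0.0452-0.0046i)  (-0.4583+0.2427i)·(-0.0902-0.1839i)  (+0.0836-0.1928i)·(+0.2335-0.3746i)  (+0.0163+0.0600i)·(+0.2817+0.0000i)  (-0.0111-0.0081i)·(-0.2335-0.3746i)  (+0.0022-0.0001i)·(-0.0902+0.1839i)  (-0.0002+0.0002i)·(+0.0452-0.0046i)
Y_3^3(R⁻¹ n̂) = +0.001242-0.001228i

Re=0.0012 Im=-0.0012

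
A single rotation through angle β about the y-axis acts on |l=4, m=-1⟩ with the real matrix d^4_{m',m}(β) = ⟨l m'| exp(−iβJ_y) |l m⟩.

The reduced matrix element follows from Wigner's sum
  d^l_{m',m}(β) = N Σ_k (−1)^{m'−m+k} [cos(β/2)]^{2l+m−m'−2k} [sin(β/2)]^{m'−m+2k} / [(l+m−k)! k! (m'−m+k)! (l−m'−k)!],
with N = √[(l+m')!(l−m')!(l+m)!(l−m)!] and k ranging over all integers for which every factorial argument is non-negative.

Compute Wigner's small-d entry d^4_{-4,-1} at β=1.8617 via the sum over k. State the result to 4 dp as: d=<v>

d^4_{-4,-1}(β=1.8617) via Wigner's sum:
c=cos(1.8617/2)=0.597152, s=sin(1.8617/2)=0.802128; N=√[1·40320·6·120]=5387.986637
Admissible k: 3..3 (factorial args all ≥0)
  k=3: (−1)^0·5387.9866/(720)·0.5972^5·0.8021^3 = +0.293258
d^4_{-4,-1}(1.8617) = +0.293258

d=0.2933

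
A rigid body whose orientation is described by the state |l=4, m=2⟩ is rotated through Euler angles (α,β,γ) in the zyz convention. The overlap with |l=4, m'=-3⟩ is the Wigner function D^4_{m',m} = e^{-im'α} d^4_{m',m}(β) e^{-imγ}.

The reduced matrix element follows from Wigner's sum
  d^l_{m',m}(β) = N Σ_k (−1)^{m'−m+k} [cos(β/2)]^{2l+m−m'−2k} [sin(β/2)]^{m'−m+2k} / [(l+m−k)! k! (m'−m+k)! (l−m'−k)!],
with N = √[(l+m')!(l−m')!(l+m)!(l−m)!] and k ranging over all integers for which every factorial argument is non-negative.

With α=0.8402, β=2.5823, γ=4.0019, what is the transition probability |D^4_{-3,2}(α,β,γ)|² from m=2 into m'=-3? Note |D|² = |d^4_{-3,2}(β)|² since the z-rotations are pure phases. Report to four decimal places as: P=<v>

P=0.3469

Split into d^4_{-3,2}(β=2.5823) × two z-phases.
Half-angle: c=0.276016, s=0.961153. N=√(1·5040·720·2)=2693.993318
The bounds max(0,m−m')=5 and min(l+m,l−m')=6 give 2 terms
  k=5: (−1)^0·2693.9933/(240)·0.2760^3·0.9612^5 = +0.193620
  k=6: (−1)^1·2693.9933/(720)·0.2760^1·0.9612^7 = -0.782611
d^4_{-3,2}(2.5823) = +0.193620 -0.782611 = -0.588991
|D^4_{-3,2}|² = |d^4_{-3,2}(β)|² = (-0.588991)² = 0.346911 (the z-rotation phases have unit modulus)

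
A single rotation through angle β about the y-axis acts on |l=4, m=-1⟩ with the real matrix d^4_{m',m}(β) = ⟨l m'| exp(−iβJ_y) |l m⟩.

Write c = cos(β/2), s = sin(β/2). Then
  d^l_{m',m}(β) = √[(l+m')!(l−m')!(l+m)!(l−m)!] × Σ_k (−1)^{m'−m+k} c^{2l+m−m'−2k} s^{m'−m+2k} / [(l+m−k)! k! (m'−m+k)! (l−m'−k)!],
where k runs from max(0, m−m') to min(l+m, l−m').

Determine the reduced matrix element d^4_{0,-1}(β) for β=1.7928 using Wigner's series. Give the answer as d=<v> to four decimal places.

d=-0.3195

d^4_{0,-1}(β=1.7928) via Wigner's sum:
Half-angle: c=0.624426, s=0.781084. N=√(24·24·6·120)=643.987578
k∈{0,1,2,3} keeps every argument non-negative
  k=0: (−1)^1·643.9876/(144)·0.6244^7·0.7811^1 = -0.129294
  k=1: (−1)^2·643.9876/(24)·0.6244^5·0.7811^3 = +1.213847
  k=2: (−1)^3·643.9876/(24)·0.6244^3·0.7811^5 = -1.899319
  k=3: (−1)^4·643.9876/(144)·0.6244^1·0.7811^7 = +0.495314
d^4_{0,-1}(1.7928) = -0.129294 +1.213847 -1.899319 +0.495314 = -0.319452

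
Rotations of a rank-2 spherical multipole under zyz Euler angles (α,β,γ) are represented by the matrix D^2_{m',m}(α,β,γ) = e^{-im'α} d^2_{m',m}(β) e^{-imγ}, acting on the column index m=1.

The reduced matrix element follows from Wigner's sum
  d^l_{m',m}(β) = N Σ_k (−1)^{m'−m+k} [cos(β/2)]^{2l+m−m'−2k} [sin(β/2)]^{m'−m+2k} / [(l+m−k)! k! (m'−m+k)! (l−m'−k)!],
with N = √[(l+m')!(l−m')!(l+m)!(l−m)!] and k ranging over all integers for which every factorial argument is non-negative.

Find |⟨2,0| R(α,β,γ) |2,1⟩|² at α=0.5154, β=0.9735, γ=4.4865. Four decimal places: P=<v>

P=0.3244

D^2_{0,1}(0.5154,0.9735,4.4865) = e^{-i·0·0.5154}·d^2_{0,1}(0.9735)·e^{-i·1·4.4865}. Compute d first:
c=cos(0.9735/2)=0.883858, s=sin(0.9735/2)=0.467756; N=√[2·2·6·1]=4.898979
Admissible k: 1..2 (factorial args all ≥0)
  k=1: (−1)^0·4.8990/(2)·0.8839^3·0.4678^1 = +0.791119
  k=2: (−1)^1·4.8990/(2)·0.8839^1·0.4678^3 = -0.221572
d^2_{0,1}(0.9735) = +0.791119 -0.221572 = +0.569547
|D^2_{0,1}|² = |d^2_{0,1}(β)|² = (+0.569547)² = 0.324384 (the z-rotation phases have unit modulus)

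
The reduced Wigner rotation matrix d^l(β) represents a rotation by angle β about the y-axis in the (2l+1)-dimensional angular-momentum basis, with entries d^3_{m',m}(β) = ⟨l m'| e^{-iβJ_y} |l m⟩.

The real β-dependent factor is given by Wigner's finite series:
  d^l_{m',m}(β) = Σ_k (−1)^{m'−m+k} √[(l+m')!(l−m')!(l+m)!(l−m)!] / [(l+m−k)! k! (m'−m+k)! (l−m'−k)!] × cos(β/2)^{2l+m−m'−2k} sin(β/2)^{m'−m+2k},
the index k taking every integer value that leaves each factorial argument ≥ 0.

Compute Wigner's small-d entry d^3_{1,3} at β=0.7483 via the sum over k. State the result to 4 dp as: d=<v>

d^3_{1,3}(β=0.7483) via Wigner's sum:
c=cos(0.7483/2)=0.930819, s=sin(0.7483/2)=0.365481; N=√[24·2·720·1]=185.903201
k: max(0,(3)−(1))=2 … min(3+(3),3−(1))=2
  k=2: (−1)^0·185.9032/(48)·0.9308^4·0.3655^2 = +0.388362
d^3_{1,3}(0.7483) = +0.388362

d=0.3884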